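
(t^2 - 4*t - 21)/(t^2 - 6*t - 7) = (t + 3)/(t + 1)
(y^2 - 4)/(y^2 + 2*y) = (y - 2)/y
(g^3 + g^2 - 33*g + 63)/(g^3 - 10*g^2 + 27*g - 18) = (g^2 + 4*g - 21)/(g^2 - 7*g + 6)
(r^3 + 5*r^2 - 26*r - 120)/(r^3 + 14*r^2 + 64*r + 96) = (r - 5)/(r + 4)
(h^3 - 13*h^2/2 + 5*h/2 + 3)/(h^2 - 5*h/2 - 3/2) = (h^2 - 7*h + 6)/(h - 3)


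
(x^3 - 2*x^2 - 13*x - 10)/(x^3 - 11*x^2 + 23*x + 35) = (x + 2)/(x - 7)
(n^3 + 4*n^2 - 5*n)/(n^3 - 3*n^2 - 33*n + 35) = n/(n - 7)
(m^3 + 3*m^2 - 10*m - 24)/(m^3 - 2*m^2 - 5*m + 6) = (m + 4)/(m - 1)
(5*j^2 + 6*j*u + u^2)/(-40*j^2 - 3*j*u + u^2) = (j + u)/(-8*j + u)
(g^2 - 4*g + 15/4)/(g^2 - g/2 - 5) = (g - 3/2)/(g + 2)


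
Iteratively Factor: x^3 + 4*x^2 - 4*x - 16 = (x + 4)*(x^2 - 4) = (x + 2)*(x + 4)*(x - 2)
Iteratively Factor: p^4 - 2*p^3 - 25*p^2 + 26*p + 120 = (p + 4)*(p^3 - 6*p^2 - p + 30) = (p + 2)*(p + 4)*(p^2 - 8*p + 15) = (p - 5)*(p + 2)*(p + 4)*(p - 3)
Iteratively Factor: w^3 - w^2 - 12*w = (w - 4)*(w^2 + 3*w) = (w - 4)*(w + 3)*(w)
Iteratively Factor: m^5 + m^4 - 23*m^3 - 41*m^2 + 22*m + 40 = (m - 5)*(m^4 + 6*m^3 + 7*m^2 - 6*m - 8) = (m - 5)*(m + 1)*(m^3 + 5*m^2 + 2*m - 8) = (m - 5)*(m + 1)*(m + 2)*(m^2 + 3*m - 4) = (m - 5)*(m + 1)*(m + 2)*(m + 4)*(m - 1)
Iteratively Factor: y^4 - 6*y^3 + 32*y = (y - 4)*(y^3 - 2*y^2 - 8*y) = (y - 4)*(y + 2)*(y^2 - 4*y) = (y - 4)^2*(y + 2)*(y)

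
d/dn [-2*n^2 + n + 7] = 1 - 4*n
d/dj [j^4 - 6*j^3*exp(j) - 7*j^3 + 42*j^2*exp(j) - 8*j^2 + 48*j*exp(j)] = -6*j^3*exp(j) + 4*j^3 + 24*j^2*exp(j) - 21*j^2 + 132*j*exp(j) - 16*j + 48*exp(j)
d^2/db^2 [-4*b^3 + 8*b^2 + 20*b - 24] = 16 - 24*b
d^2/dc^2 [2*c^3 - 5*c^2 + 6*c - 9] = 12*c - 10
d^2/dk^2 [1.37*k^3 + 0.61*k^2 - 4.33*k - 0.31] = 8.22*k + 1.22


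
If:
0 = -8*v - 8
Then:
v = -1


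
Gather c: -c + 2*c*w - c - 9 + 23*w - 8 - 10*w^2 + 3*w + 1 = c*(2*w - 2) - 10*w^2 + 26*w - 16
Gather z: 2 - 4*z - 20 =-4*z - 18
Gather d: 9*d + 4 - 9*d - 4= 0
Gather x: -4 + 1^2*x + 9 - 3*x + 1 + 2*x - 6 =0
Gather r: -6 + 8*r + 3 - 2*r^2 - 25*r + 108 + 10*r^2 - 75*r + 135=8*r^2 - 92*r + 240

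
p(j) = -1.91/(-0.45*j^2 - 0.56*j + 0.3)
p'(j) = -1.91*(0.9*j + 0.56)/(-0.45*j^2 - 0.56*j + 0.3)^2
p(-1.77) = 16.10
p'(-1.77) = 140.26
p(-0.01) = -6.25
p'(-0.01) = -11.27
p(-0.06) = -5.75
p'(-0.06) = -8.77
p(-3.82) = 0.46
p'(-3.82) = 0.32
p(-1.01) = -4.70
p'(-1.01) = 4.03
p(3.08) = 0.34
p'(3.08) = -0.20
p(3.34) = 0.29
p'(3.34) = -0.16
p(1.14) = 2.07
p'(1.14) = -3.55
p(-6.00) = 0.15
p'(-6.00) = 0.06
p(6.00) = 0.10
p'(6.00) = -0.03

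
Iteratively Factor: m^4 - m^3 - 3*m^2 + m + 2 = (m - 1)*(m^3 - 3*m - 2) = (m - 2)*(m - 1)*(m^2 + 2*m + 1) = (m - 2)*(m - 1)*(m + 1)*(m + 1)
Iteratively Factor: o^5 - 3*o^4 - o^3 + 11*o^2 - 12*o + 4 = (o + 2)*(o^4 - 5*o^3 + 9*o^2 - 7*o + 2) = (o - 2)*(o + 2)*(o^3 - 3*o^2 + 3*o - 1) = (o - 2)*(o - 1)*(o + 2)*(o^2 - 2*o + 1) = (o - 2)*(o - 1)^2*(o + 2)*(o - 1)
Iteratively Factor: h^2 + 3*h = (h)*(h + 3)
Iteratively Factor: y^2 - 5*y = (y - 5)*(y)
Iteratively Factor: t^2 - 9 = (t + 3)*(t - 3)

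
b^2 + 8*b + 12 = (b + 2)*(b + 6)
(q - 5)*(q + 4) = q^2 - q - 20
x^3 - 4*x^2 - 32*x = x*(x - 8)*(x + 4)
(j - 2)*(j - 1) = j^2 - 3*j + 2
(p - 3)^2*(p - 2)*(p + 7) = p^4 - p^3 - 35*p^2 + 129*p - 126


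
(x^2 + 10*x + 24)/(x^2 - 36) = (x + 4)/(x - 6)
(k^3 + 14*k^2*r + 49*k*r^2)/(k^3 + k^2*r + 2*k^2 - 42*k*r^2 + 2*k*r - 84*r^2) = k*(-k - 7*r)/(-k^2 + 6*k*r - 2*k + 12*r)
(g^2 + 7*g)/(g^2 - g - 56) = g/(g - 8)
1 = 1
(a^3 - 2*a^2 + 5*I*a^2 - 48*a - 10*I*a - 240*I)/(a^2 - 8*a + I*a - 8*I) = (a^2 + a*(6 + 5*I) + 30*I)/(a + I)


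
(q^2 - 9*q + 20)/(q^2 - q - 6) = (-q^2 + 9*q - 20)/(-q^2 + q + 6)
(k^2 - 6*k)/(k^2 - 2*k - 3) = k*(6 - k)/(-k^2 + 2*k + 3)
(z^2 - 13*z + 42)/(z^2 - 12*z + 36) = (z - 7)/(z - 6)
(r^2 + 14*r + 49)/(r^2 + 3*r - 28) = (r + 7)/(r - 4)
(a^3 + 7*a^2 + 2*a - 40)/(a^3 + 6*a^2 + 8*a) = (a^2 + 3*a - 10)/(a*(a + 2))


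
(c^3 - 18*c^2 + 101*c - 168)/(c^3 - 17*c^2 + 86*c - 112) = (c - 3)/(c - 2)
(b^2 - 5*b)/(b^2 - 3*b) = (b - 5)/(b - 3)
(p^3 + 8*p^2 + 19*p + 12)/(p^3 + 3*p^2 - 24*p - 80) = (p^2 + 4*p + 3)/(p^2 - p - 20)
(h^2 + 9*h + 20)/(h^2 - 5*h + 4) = (h^2 + 9*h + 20)/(h^2 - 5*h + 4)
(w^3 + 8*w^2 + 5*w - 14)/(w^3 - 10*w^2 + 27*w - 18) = (w^2 + 9*w + 14)/(w^2 - 9*w + 18)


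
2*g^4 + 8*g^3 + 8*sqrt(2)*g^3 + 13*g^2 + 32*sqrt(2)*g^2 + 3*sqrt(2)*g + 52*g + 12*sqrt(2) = (g + 4)*(g + 3*sqrt(2))*(sqrt(2)*g + 1)^2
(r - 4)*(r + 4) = r^2 - 16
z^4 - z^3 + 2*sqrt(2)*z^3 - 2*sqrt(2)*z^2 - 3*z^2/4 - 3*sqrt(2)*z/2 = z*(z - 3/2)*(z + 1/2)*(z + 2*sqrt(2))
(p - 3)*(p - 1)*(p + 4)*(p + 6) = p^4 + 6*p^3 - 13*p^2 - 66*p + 72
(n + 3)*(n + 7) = n^2 + 10*n + 21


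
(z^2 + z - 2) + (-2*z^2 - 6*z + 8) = -z^2 - 5*z + 6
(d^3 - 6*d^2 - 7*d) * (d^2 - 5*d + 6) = d^5 - 11*d^4 + 29*d^3 - d^2 - 42*d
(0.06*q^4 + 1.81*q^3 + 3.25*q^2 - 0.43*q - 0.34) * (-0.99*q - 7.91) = -0.0594*q^5 - 2.2665*q^4 - 17.5346*q^3 - 25.2818*q^2 + 3.7379*q + 2.6894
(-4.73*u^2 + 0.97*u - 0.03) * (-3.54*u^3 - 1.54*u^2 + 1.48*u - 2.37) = 16.7442*u^5 + 3.8504*u^4 - 8.388*u^3 + 12.6919*u^2 - 2.3433*u + 0.0711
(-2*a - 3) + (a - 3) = -a - 6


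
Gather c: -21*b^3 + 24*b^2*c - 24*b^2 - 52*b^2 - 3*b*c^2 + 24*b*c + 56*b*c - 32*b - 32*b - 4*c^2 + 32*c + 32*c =-21*b^3 - 76*b^2 - 64*b + c^2*(-3*b - 4) + c*(24*b^2 + 80*b + 64)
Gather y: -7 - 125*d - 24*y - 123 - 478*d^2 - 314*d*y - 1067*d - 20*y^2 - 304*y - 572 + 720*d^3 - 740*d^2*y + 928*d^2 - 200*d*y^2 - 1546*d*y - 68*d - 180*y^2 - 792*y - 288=720*d^3 + 450*d^2 - 1260*d + y^2*(-200*d - 200) + y*(-740*d^2 - 1860*d - 1120) - 990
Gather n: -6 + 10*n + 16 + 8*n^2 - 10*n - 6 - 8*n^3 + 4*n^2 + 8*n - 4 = -8*n^3 + 12*n^2 + 8*n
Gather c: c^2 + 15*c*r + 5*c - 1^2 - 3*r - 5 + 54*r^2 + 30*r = c^2 + c*(15*r + 5) + 54*r^2 + 27*r - 6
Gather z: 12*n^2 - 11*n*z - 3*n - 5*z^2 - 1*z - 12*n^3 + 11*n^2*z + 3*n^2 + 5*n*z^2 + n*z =-12*n^3 + 15*n^2 - 3*n + z^2*(5*n - 5) + z*(11*n^2 - 10*n - 1)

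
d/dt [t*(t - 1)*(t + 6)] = 3*t^2 + 10*t - 6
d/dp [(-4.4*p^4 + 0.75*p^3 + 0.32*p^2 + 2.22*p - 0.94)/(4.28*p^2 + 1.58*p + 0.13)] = (-37.664*p^5 - 17.646*p^4 + 0.0819999999999994*p^3 - 8.7035*p^2 + 8.1296*p + 1.7738)/(18.3184*p^4 + 13.5248*p^3 + 3.6092*p^2 + 0.4108*p + 0.0169)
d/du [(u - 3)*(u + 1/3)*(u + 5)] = 3*u^2 + 14*u/3 - 43/3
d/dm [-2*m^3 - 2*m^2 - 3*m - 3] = -6*m^2 - 4*m - 3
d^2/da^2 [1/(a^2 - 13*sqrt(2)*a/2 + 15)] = 4*(-4*a^2 + 26*sqrt(2)*a + (4*a - 13*sqrt(2))^2 - 60)/(2*a^2 - 13*sqrt(2)*a + 30)^3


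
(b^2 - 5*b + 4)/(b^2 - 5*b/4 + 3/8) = 8*(b^2 - 5*b + 4)/(8*b^2 - 10*b + 3)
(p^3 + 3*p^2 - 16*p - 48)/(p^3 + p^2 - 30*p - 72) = (p - 4)/(p - 6)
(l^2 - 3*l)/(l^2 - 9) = l/(l + 3)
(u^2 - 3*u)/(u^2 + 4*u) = (u - 3)/(u + 4)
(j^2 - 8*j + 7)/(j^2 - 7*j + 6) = (j - 7)/(j - 6)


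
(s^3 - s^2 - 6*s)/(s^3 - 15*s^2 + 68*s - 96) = s*(s + 2)/(s^2 - 12*s + 32)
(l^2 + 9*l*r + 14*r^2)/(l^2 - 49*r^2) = (-l - 2*r)/(-l + 7*r)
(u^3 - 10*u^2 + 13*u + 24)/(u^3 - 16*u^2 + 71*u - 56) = (u^2 - 2*u - 3)/(u^2 - 8*u + 7)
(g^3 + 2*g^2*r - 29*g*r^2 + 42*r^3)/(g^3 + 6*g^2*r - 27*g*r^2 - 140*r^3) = (-g^2 + 5*g*r - 6*r^2)/(-g^2 + g*r + 20*r^2)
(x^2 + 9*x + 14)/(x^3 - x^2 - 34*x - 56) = (x + 7)/(x^2 - 3*x - 28)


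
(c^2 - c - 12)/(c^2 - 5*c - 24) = (c - 4)/(c - 8)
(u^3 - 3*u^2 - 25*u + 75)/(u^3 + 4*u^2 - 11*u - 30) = (u - 5)/(u + 2)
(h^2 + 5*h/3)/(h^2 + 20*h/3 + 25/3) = h/(h + 5)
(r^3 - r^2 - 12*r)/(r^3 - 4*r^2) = (r + 3)/r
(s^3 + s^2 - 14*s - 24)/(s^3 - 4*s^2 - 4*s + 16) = (s + 3)/(s - 2)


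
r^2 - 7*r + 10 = (r - 5)*(r - 2)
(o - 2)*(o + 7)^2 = o^3 + 12*o^2 + 21*o - 98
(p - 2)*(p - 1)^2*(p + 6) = p^4 + 2*p^3 - 19*p^2 + 28*p - 12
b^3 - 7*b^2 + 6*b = b*(b - 6)*(b - 1)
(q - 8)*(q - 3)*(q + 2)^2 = q^4 - 7*q^3 - 16*q^2 + 52*q + 96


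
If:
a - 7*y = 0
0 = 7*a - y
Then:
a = 0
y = 0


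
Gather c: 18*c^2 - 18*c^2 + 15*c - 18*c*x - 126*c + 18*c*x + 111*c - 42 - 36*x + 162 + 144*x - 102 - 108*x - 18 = 0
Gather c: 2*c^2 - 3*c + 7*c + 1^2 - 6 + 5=2*c^2 + 4*c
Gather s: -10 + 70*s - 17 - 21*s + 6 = 49*s - 21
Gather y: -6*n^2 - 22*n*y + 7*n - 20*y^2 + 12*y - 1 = -6*n^2 + 7*n - 20*y^2 + y*(12 - 22*n) - 1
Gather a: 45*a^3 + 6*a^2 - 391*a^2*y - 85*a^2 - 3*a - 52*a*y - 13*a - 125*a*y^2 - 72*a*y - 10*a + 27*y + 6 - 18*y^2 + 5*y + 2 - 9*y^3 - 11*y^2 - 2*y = 45*a^3 + a^2*(-391*y - 79) + a*(-125*y^2 - 124*y - 26) - 9*y^3 - 29*y^2 + 30*y + 8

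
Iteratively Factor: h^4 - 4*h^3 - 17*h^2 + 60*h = (h + 4)*(h^3 - 8*h^2 + 15*h) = (h - 5)*(h + 4)*(h^2 - 3*h) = (h - 5)*(h - 3)*(h + 4)*(h)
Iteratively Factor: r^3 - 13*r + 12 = (r - 3)*(r^2 + 3*r - 4) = (r - 3)*(r - 1)*(r + 4)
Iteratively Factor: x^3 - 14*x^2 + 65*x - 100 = (x - 5)*(x^2 - 9*x + 20) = (x - 5)^2*(x - 4)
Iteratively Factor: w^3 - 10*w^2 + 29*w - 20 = (w - 4)*(w^2 - 6*w + 5) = (w - 4)*(w - 1)*(w - 5)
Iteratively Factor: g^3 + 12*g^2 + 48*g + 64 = (g + 4)*(g^2 + 8*g + 16) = (g + 4)^2*(g + 4)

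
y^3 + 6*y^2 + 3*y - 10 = (y - 1)*(y + 2)*(y + 5)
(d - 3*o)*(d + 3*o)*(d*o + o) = d^3*o + d^2*o - 9*d*o^3 - 9*o^3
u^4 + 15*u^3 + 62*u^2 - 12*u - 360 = (u - 2)*(u + 5)*(u + 6)^2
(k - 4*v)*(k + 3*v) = k^2 - k*v - 12*v^2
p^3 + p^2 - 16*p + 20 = (p - 2)^2*(p + 5)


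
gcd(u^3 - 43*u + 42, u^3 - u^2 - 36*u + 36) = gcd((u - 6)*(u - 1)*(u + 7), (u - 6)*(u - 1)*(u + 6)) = u^2 - 7*u + 6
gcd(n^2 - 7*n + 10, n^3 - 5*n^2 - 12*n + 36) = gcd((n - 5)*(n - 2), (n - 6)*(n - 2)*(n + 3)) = n - 2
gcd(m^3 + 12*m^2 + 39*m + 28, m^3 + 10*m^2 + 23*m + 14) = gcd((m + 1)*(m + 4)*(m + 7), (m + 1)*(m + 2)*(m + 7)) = m^2 + 8*m + 7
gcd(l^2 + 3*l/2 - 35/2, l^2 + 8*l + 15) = l + 5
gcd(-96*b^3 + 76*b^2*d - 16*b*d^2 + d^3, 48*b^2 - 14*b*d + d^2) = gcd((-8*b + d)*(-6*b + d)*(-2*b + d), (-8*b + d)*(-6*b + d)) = 48*b^2 - 14*b*d + d^2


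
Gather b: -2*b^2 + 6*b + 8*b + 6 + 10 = -2*b^2 + 14*b + 16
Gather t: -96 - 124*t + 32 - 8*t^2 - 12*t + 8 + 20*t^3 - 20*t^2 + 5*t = 20*t^3 - 28*t^2 - 131*t - 56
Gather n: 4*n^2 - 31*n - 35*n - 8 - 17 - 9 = 4*n^2 - 66*n - 34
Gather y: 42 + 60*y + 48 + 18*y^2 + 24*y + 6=18*y^2 + 84*y + 96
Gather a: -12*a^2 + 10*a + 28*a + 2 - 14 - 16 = -12*a^2 + 38*a - 28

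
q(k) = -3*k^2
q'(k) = -6*k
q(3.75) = -42.19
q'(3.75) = -22.50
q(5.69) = -97.13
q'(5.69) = -34.14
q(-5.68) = -96.79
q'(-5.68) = 34.08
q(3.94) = -46.57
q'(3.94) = -23.64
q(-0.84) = -2.12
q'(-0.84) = 5.04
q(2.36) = -16.71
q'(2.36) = -14.16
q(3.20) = -30.72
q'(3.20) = -19.20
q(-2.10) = -13.23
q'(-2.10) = 12.60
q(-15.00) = -675.00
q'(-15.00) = 90.00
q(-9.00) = -243.00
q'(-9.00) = 54.00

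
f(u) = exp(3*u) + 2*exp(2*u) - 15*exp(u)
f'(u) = 3*exp(3*u) + 4*exp(2*u) - 15*exp(u)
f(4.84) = 2052905.61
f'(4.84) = 6130521.92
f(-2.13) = -1.75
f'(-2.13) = -1.72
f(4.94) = 2767487.72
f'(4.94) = 8267584.83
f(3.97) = 153566.63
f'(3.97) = 456674.71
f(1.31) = 22.79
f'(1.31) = 152.07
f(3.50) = 38012.04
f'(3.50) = 112836.31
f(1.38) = 34.78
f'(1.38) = 191.98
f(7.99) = 25723626296.56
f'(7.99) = 77153547121.10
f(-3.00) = -0.74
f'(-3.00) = -0.74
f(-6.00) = -0.04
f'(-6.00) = -0.04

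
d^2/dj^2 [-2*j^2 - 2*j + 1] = -4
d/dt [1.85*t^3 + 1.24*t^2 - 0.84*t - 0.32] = 5.55*t^2 + 2.48*t - 0.84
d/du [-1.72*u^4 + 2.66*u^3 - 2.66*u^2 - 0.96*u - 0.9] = -6.88*u^3 + 7.98*u^2 - 5.32*u - 0.96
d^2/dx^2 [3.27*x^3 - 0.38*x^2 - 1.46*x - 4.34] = 19.62*x - 0.76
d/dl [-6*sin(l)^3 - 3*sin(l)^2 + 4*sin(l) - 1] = 2*(-9*sin(l)^2 - 3*sin(l) + 2)*cos(l)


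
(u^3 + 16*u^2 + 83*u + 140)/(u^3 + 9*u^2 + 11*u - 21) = (u^2 + 9*u + 20)/(u^2 + 2*u - 3)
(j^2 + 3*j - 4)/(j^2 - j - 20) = (j - 1)/(j - 5)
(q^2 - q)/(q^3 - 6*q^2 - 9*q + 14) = q/(q^2 - 5*q - 14)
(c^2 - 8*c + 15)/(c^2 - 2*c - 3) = (c - 5)/(c + 1)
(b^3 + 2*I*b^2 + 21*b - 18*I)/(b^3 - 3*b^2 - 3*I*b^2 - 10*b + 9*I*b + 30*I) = (b^2 + 5*I*b + 6)/(b^2 - 3*b - 10)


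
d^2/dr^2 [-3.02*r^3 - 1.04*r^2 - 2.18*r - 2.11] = -18.12*r - 2.08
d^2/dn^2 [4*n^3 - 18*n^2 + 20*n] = 24*n - 36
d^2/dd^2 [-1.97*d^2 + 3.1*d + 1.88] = -3.94000000000000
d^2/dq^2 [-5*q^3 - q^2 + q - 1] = -30*q - 2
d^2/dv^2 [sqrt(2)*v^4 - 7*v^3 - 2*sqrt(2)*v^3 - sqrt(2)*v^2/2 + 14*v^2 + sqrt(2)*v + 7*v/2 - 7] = 12*sqrt(2)*v^2 - 42*v - 12*sqrt(2)*v - sqrt(2) + 28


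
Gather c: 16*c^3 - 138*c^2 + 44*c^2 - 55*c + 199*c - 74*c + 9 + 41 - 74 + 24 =16*c^3 - 94*c^2 + 70*c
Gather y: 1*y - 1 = y - 1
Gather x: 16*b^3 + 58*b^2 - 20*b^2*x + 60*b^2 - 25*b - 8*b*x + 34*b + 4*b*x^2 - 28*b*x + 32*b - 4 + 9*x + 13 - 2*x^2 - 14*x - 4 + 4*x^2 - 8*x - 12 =16*b^3 + 118*b^2 + 41*b + x^2*(4*b + 2) + x*(-20*b^2 - 36*b - 13) - 7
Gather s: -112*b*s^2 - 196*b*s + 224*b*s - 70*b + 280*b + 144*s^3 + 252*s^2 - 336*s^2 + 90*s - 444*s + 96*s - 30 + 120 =210*b + 144*s^3 + s^2*(-112*b - 84) + s*(28*b - 258) + 90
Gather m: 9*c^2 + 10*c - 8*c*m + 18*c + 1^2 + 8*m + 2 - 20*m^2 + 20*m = 9*c^2 + 28*c - 20*m^2 + m*(28 - 8*c) + 3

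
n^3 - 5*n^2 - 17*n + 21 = (n - 7)*(n - 1)*(n + 3)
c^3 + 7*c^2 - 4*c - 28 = (c - 2)*(c + 2)*(c + 7)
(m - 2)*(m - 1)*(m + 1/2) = m^3 - 5*m^2/2 + m/2 + 1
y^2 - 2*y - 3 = (y - 3)*(y + 1)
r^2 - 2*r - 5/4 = (r - 5/2)*(r + 1/2)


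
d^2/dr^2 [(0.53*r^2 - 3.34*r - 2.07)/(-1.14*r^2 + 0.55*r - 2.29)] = (8.88178419700125e-16*r^4 + 8.016708*r^3 + 24.44274*r^2 - 60.103764*r - 6.70082)/(1.481544*r^6 - 2.14434*r^5 + 9.962802*r^4 - 8.781355*r^3 + 20.012997*r^2 - 8.652765*r + 12.008989)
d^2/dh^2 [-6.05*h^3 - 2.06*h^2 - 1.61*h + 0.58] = -36.3*h - 4.12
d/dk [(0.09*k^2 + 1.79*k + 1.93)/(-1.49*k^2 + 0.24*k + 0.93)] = (2.6887*k^2 + 5.9188*k + 1.2015)/(2.2201*k^4 - 0.7152*k^3 - 2.7138*k^2 + 0.4464*k + 0.8649)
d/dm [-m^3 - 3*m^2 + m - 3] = -3*m^2 - 6*m + 1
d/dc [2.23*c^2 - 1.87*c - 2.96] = 4.46*c - 1.87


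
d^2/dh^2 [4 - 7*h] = 0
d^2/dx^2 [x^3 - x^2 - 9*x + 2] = 6*x - 2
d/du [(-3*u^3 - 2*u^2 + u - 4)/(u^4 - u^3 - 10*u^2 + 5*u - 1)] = (3*u^6 + 4*u^5 + 25*u^4 - 12*u^3 - 3*u^2 - 76*u + 19)/(u^8 - 2*u^7 - 19*u^6 + 30*u^5 + 88*u^4 - 98*u^3 + 45*u^2 - 10*u + 1)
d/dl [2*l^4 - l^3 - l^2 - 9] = l*(8*l^2 - 3*l - 2)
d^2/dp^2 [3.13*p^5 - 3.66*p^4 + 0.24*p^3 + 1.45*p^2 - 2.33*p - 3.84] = 62.6*p^3 - 43.92*p^2 + 1.44*p + 2.9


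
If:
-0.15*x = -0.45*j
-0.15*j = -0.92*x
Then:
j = 0.00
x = 0.00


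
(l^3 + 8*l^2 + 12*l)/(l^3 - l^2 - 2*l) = (l^2 + 8*l + 12)/(l^2 - l - 2)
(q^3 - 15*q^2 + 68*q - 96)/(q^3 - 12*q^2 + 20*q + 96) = (q^2 - 7*q + 12)/(q^2 - 4*q - 12)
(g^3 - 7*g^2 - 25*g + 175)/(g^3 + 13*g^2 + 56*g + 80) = (g^2 - 12*g + 35)/(g^2 + 8*g + 16)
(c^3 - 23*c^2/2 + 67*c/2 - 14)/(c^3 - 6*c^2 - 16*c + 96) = (2*c^2 - 15*c + 7)/(2*(c^2 - 2*c - 24))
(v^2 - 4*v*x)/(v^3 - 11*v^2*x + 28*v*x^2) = 1/(v - 7*x)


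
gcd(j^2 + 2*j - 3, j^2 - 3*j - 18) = j + 3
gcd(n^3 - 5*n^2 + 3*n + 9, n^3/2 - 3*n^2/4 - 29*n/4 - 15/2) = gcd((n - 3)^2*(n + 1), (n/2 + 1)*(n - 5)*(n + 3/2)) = 1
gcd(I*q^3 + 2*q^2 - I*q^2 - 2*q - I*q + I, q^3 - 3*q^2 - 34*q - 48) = 1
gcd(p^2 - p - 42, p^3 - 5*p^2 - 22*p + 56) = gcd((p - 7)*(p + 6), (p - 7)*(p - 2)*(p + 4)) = p - 7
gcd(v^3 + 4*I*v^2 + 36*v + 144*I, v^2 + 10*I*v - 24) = v^2 + 10*I*v - 24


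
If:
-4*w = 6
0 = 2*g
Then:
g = 0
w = -3/2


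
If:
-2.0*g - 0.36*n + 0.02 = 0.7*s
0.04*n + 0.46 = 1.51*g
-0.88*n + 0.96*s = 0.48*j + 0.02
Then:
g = 0.266837716484926 - 0.0449005772931366*s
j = 5.1074941201625*s + 2.5742730382724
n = -1.69499679281591*s - 1.42687620269403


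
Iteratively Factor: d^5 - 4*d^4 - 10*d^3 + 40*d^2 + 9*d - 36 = (d + 1)*(d^4 - 5*d^3 - 5*d^2 + 45*d - 36) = (d - 4)*(d + 1)*(d^3 - d^2 - 9*d + 9) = (d - 4)*(d + 1)*(d + 3)*(d^2 - 4*d + 3) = (d - 4)*(d - 3)*(d + 1)*(d + 3)*(d - 1)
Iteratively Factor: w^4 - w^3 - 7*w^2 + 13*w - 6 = (w - 2)*(w^3 + w^2 - 5*w + 3) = (w - 2)*(w + 3)*(w^2 - 2*w + 1) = (w - 2)*(w - 1)*(w + 3)*(w - 1)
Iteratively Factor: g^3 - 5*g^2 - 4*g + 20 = (g + 2)*(g^2 - 7*g + 10) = (g - 5)*(g + 2)*(g - 2)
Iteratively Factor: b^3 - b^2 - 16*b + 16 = (b - 1)*(b^2 - 16) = (b - 1)*(b + 4)*(b - 4)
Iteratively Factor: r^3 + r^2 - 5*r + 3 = (r - 1)*(r^2 + 2*r - 3) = (r - 1)^2*(r + 3)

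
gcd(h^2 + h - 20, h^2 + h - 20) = h^2 + h - 20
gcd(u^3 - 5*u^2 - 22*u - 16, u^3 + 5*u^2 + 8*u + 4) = u^2 + 3*u + 2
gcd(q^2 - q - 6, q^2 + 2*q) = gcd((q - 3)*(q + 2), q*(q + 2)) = q + 2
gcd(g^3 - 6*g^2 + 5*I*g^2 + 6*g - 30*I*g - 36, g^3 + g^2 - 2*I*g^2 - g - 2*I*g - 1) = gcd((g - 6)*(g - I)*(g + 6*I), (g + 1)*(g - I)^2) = g - I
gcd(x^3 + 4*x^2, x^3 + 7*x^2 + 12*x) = x^2 + 4*x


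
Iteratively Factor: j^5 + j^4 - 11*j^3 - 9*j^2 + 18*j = (j + 2)*(j^4 - j^3 - 9*j^2 + 9*j) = (j - 1)*(j + 2)*(j^3 - 9*j) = (j - 1)*(j + 2)*(j + 3)*(j^2 - 3*j) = (j - 3)*(j - 1)*(j + 2)*(j + 3)*(j)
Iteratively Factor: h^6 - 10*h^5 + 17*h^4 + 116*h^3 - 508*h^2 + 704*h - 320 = (h - 5)*(h^5 - 5*h^4 - 8*h^3 + 76*h^2 - 128*h + 64) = (h - 5)*(h + 4)*(h^4 - 9*h^3 + 28*h^2 - 36*h + 16) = (h - 5)*(h - 2)*(h + 4)*(h^3 - 7*h^2 + 14*h - 8) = (h - 5)*(h - 4)*(h - 2)*(h + 4)*(h^2 - 3*h + 2) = (h - 5)*(h - 4)*(h - 2)^2*(h + 4)*(h - 1)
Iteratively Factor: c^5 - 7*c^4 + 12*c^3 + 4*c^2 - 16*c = (c - 2)*(c^4 - 5*c^3 + 2*c^2 + 8*c) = c*(c - 2)*(c^3 - 5*c^2 + 2*c + 8) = c*(c - 4)*(c - 2)*(c^2 - c - 2) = c*(c - 4)*(c - 2)*(c + 1)*(c - 2)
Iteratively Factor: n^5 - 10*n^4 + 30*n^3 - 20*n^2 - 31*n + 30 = (n - 1)*(n^4 - 9*n^3 + 21*n^2 + n - 30) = (n - 2)*(n - 1)*(n^3 - 7*n^2 + 7*n + 15) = (n - 3)*(n - 2)*(n - 1)*(n^2 - 4*n - 5) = (n - 5)*(n - 3)*(n - 2)*(n - 1)*(n + 1)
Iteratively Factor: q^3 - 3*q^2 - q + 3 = (q - 1)*(q^2 - 2*q - 3) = (q - 1)*(q + 1)*(q - 3)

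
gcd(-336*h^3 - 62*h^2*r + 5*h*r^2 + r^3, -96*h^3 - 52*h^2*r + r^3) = -48*h^2 - 2*h*r + r^2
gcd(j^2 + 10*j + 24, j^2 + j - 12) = j + 4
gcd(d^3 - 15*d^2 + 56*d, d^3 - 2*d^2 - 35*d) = d^2 - 7*d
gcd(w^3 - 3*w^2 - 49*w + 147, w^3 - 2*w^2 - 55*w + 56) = w + 7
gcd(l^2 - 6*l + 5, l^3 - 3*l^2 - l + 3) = l - 1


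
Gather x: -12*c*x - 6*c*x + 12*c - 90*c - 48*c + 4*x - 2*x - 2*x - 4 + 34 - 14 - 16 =-18*c*x - 126*c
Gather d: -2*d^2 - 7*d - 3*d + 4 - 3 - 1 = -2*d^2 - 10*d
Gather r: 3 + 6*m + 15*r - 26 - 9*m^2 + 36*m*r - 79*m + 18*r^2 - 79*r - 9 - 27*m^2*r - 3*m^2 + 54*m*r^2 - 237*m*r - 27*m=-12*m^2 - 100*m + r^2*(54*m + 18) + r*(-27*m^2 - 201*m - 64) - 32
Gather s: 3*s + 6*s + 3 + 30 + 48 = 9*s + 81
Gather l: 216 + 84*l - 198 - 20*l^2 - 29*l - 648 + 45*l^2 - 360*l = 25*l^2 - 305*l - 630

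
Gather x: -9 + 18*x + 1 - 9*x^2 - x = -9*x^2 + 17*x - 8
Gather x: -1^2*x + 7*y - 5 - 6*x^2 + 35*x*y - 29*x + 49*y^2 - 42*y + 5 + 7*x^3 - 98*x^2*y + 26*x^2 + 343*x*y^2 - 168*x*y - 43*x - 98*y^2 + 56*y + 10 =7*x^3 + x^2*(20 - 98*y) + x*(343*y^2 - 133*y - 73) - 49*y^2 + 21*y + 10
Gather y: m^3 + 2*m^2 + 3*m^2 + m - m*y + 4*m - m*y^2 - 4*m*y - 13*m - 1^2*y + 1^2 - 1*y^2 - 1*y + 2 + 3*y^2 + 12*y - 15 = m^3 + 5*m^2 - 8*m + y^2*(2 - m) + y*(10 - 5*m) - 12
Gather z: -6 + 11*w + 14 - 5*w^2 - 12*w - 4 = -5*w^2 - w + 4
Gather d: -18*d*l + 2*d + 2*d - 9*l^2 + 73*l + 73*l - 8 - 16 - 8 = d*(4 - 18*l) - 9*l^2 + 146*l - 32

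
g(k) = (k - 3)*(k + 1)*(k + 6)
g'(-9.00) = 156.00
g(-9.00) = -288.00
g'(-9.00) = 156.00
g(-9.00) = -288.00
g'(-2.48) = -16.39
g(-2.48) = 28.55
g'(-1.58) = -20.15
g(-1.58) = 11.74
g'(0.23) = -13.00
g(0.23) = -21.23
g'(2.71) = 28.71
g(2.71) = -9.37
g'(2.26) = 18.40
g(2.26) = -19.93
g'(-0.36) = -17.49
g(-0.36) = -12.13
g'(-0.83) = -19.57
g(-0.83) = -3.37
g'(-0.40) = -17.72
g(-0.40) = -11.42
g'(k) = (k - 3)*(k + 1) + (k - 3)*(k + 6) + (k + 1)*(k + 6)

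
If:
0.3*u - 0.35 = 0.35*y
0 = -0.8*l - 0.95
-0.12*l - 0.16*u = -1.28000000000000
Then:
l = -1.19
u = 8.89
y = 6.62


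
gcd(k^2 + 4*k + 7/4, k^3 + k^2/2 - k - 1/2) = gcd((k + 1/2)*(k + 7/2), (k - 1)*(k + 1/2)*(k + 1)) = k + 1/2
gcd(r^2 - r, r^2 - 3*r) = r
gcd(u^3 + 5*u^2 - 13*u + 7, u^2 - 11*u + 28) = 1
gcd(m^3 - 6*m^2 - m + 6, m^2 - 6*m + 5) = m - 1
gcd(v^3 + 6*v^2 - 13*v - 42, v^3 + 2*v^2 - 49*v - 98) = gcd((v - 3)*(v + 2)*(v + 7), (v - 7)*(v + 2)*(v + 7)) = v^2 + 9*v + 14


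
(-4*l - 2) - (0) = -4*l - 2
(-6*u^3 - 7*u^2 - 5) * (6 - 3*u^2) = 18*u^5 + 21*u^4 - 36*u^3 - 27*u^2 - 30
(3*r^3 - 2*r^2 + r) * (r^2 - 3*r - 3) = 3*r^5 - 11*r^4 - 2*r^3 + 3*r^2 - 3*r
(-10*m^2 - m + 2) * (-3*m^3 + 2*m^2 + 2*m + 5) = 30*m^5 - 17*m^4 - 28*m^3 - 48*m^2 - m + 10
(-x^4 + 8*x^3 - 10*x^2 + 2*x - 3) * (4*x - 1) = -4*x^5 + 33*x^4 - 48*x^3 + 18*x^2 - 14*x + 3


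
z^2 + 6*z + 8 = (z + 2)*(z + 4)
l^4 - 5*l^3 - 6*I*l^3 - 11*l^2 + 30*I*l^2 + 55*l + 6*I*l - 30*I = (l - 5)*(l - 3*I)*(l - 2*I)*(l - I)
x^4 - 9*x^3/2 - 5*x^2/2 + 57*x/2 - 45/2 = (x - 3)^2*(x - 1)*(x + 5/2)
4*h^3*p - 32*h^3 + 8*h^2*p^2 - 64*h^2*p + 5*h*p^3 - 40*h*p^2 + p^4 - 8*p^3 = (h + p)*(2*h + p)^2*(p - 8)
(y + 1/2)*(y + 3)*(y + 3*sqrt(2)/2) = y^3 + 3*sqrt(2)*y^2/2 + 7*y^2/2 + 3*y/2 + 21*sqrt(2)*y/4 + 9*sqrt(2)/4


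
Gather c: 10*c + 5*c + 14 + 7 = 15*c + 21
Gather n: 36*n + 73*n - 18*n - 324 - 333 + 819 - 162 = 91*n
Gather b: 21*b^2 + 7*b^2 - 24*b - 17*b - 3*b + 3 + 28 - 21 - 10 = 28*b^2 - 44*b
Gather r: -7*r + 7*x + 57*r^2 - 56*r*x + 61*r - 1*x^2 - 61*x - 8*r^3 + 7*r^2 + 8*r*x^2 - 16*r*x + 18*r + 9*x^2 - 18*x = -8*r^3 + 64*r^2 + r*(8*x^2 - 72*x + 72) + 8*x^2 - 72*x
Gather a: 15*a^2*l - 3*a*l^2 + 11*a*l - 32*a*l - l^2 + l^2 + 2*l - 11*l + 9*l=15*a^2*l + a*(-3*l^2 - 21*l)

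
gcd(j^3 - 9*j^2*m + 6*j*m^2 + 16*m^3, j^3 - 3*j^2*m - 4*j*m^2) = j + m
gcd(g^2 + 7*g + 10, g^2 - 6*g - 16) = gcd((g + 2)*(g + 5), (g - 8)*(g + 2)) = g + 2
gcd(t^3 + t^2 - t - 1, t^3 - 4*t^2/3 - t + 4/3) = t^2 - 1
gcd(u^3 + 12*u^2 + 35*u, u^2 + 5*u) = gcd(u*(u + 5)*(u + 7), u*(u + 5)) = u^2 + 5*u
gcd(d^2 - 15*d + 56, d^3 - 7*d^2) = d - 7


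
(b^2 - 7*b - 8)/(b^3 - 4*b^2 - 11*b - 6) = (b - 8)/(b^2 - 5*b - 6)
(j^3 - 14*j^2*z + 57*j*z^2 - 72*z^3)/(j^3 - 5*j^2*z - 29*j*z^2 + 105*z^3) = (-j^2 + 11*j*z - 24*z^2)/(-j^2 + 2*j*z + 35*z^2)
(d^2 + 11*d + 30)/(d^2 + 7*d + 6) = (d + 5)/(d + 1)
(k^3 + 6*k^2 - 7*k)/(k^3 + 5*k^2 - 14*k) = (k - 1)/(k - 2)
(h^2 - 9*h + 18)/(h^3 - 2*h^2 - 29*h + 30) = (h - 3)/(h^2 + 4*h - 5)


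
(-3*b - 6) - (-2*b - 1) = -b - 5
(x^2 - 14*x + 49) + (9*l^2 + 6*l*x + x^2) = 9*l^2 + 6*l*x + 2*x^2 - 14*x + 49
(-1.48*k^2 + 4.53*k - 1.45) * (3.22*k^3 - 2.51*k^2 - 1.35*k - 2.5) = -4.7656*k^5 + 18.3014*k^4 - 14.0413*k^3 + 1.224*k^2 - 9.3675*k + 3.625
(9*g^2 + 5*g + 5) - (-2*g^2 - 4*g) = 11*g^2 + 9*g + 5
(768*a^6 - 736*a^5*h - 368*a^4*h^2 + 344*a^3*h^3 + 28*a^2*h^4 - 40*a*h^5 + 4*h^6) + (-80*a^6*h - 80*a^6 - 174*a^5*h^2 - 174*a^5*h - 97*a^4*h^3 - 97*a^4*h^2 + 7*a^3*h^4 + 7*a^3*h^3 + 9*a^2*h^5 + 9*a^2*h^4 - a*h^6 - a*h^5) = -80*a^6*h + 688*a^6 - 174*a^5*h^2 - 910*a^5*h - 97*a^4*h^3 - 465*a^4*h^2 + 7*a^3*h^4 + 351*a^3*h^3 + 9*a^2*h^5 + 37*a^2*h^4 - a*h^6 - 41*a*h^5 + 4*h^6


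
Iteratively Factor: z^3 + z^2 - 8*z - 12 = (z + 2)*(z^2 - z - 6) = (z + 2)^2*(z - 3)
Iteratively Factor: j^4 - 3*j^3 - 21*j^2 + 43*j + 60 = (j - 3)*(j^3 - 21*j - 20) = (j - 5)*(j - 3)*(j^2 + 5*j + 4) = (j - 5)*(j - 3)*(j + 1)*(j + 4)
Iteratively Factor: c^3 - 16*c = (c - 4)*(c^2 + 4*c) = (c - 4)*(c + 4)*(c)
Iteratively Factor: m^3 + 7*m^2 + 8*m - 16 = (m + 4)*(m^2 + 3*m - 4) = (m - 1)*(m + 4)*(m + 4)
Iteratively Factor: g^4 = (g)*(g^3) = g^2*(g^2) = g^3*(g)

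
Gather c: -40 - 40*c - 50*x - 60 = -40*c - 50*x - 100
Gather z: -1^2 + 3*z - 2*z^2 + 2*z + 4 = -2*z^2 + 5*z + 3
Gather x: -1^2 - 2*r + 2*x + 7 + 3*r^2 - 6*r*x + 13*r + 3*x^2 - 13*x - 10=3*r^2 + 11*r + 3*x^2 + x*(-6*r - 11) - 4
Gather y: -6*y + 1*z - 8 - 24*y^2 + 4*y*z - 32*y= -24*y^2 + y*(4*z - 38) + z - 8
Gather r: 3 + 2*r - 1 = 2*r + 2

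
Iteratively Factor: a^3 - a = (a)*(a^2 - 1) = a*(a + 1)*(a - 1)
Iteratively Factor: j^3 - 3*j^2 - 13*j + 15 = (j - 5)*(j^2 + 2*j - 3) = (j - 5)*(j - 1)*(j + 3)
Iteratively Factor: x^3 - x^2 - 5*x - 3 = (x + 1)*(x^2 - 2*x - 3) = (x + 1)^2*(x - 3)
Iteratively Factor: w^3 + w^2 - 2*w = (w + 2)*(w^2 - w) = w*(w + 2)*(w - 1)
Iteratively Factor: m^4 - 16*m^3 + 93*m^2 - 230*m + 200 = (m - 2)*(m^3 - 14*m^2 + 65*m - 100) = (m - 5)*(m - 2)*(m^2 - 9*m + 20) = (m - 5)^2*(m - 2)*(m - 4)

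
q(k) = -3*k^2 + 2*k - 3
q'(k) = 2 - 6*k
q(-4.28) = -66.52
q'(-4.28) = 27.68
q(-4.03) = -59.78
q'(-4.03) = 26.18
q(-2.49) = -26.58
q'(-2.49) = 16.94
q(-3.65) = -50.27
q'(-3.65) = 23.90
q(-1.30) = -10.67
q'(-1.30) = 9.80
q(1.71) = -8.35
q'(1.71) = -8.26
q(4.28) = -49.40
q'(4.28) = -23.68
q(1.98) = -10.80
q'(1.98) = -9.88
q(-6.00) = -123.00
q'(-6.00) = 38.00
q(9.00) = -228.00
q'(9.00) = -52.00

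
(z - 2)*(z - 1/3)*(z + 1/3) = z^3 - 2*z^2 - z/9 + 2/9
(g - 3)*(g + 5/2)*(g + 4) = g^3 + 7*g^2/2 - 19*g/2 - 30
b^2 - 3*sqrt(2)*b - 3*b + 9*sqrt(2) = (b - 3)*(b - 3*sqrt(2))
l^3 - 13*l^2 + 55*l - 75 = (l - 5)^2*(l - 3)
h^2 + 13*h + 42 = (h + 6)*(h + 7)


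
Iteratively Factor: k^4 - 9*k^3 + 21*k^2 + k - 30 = (k - 2)*(k^3 - 7*k^2 + 7*k + 15) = (k - 2)*(k + 1)*(k^2 - 8*k + 15) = (k - 5)*(k - 2)*(k + 1)*(k - 3)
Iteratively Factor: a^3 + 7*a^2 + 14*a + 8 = (a + 4)*(a^2 + 3*a + 2) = (a + 2)*(a + 4)*(a + 1)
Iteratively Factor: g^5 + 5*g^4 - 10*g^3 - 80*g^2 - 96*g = (g + 2)*(g^4 + 3*g^3 - 16*g^2 - 48*g) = (g - 4)*(g + 2)*(g^3 + 7*g^2 + 12*g) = (g - 4)*(g + 2)*(g + 4)*(g^2 + 3*g) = (g - 4)*(g + 2)*(g + 3)*(g + 4)*(g)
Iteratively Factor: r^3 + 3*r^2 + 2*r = (r + 2)*(r^2 + r) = r*(r + 2)*(r + 1)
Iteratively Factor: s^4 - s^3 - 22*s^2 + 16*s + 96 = (s - 3)*(s^3 + 2*s^2 - 16*s - 32) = (s - 3)*(s + 4)*(s^2 - 2*s - 8) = (s - 3)*(s + 2)*(s + 4)*(s - 4)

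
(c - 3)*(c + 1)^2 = c^3 - c^2 - 5*c - 3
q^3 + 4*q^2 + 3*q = q*(q + 1)*(q + 3)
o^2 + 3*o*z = o*(o + 3*z)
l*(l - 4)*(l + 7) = l^3 + 3*l^2 - 28*l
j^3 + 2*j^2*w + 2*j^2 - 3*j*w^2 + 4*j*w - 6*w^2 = (j + 2)*(j - w)*(j + 3*w)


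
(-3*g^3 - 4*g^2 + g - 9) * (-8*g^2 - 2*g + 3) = 24*g^5 + 38*g^4 - 9*g^3 + 58*g^2 + 21*g - 27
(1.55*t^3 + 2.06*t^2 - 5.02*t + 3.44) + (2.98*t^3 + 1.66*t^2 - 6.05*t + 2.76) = 4.53*t^3 + 3.72*t^2 - 11.07*t + 6.2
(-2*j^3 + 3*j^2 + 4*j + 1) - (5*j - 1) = -2*j^3 + 3*j^2 - j + 2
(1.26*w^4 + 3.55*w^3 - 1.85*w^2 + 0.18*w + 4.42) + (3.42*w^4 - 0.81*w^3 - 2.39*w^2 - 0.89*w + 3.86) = 4.68*w^4 + 2.74*w^3 - 4.24*w^2 - 0.71*w + 8.28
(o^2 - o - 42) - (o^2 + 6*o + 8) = -7*o - 50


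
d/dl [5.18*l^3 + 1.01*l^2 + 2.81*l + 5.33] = 15.54*l^2 + 2.02*l + 2.81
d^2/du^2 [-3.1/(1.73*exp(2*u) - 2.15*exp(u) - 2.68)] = (3.1*(3.46*exp(u) - 2.15)*(6.92*exp(u) - 4.3)*exp(u) + (21.452*exp(u) - 6.665)*(-1.73*exp(2*u) + 2.15*exp(u) + 2.68))*exp(u)/(-1.73*exp(2*u) + 2.15*exp(u) + 2.68)^3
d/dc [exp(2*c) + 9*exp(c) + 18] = (2*exp(c) + 9)*exp(c)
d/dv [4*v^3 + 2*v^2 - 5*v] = 12*v^2 + 4*v - 5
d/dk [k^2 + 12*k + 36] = 2*k + 12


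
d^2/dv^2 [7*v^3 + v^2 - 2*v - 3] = 42*v + 2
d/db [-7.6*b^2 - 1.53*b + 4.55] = -15.2*b - 1.53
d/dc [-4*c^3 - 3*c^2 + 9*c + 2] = -12*c^2 - 6*c + 9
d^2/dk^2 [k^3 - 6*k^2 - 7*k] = 6*k - 12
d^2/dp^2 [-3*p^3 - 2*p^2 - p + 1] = -18*p - 4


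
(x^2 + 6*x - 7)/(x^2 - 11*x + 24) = (x^2 + 6*x - 7)/(x^2 - 11*x + 24)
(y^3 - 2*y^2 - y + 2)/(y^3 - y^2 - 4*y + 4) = (y + 1)/(y + 2)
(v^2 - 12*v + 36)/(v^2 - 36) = (v - 6)/(v + 6)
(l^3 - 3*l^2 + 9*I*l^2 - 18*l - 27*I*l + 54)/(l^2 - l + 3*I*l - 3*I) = (l^2 + l*(-3 + 6*I) - 18*I)/(l - 1)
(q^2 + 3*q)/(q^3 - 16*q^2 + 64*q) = (q + 3)/(q^2 - 16*q + 64)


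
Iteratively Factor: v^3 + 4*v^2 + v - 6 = (v - 1)*(v^2 + 5*v + 6) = (v - 1)*(v + 2)*(v + 3)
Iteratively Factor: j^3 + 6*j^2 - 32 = (j + 4)*(j^2 + 2*j - 8) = (j - 2)*(j + 4)*(j + 4)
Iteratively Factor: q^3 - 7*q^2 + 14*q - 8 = (q - 1)*(q^2 - 6*q + 8) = (q - 2)*(q - 1)*(q - 4)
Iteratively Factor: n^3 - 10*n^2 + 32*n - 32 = (n - 4)*(n^2 - 6*n + 8) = (n - 4)*(n - 2)*(n - 4)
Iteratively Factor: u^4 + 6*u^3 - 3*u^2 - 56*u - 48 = (u + 4)*(u^3 + 2*u^2 - 11*u - 12) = (u + 1)*(u + 4)*(u^2 + u - 12) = (u - 3)*(u + 1)*(u + 4)*(u + 4)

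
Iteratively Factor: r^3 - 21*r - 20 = (r + 1)*(r^2 - r - 20) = (r + 1)*(r + 4)*(r - 5)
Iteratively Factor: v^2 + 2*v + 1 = (v + 1)*(v + 1)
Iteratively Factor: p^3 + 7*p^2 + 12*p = (p)*(p^2 + 7*p + 12) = p*(p + 4)*(p + 3)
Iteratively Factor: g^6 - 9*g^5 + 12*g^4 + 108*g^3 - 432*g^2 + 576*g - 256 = (g - 2)*(g^5 - 7*g^4 - 2*g^3 + 104*g^2 - 224*g + 128) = (g - 2)*(g - 1)*(g^4 - 6*g^3 - 8*g^2 + 96*g - 128) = (g - 2)*(g - 1)*(g + 4)*(g^3 - 10*g^2 + 32*g - 32) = (g - 4)*(g - 2)*(g - 1)*(g + 4)*(g^2 - 6*g + 8) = (g - 4)*(g - 2)^2*(g - 1)*(g + 4)*(g - 4)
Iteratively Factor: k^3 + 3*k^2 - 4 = (k - 1)*(k^2 + 4*k + 4) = (k - 1)*(k + 2)*(k + 2)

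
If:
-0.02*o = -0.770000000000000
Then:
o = 38.50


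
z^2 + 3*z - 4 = (z - 1)*(z + 4)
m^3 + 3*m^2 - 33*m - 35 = (m - 5)*(m + 1)*(m + 7)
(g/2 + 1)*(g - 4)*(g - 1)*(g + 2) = g^4/2 - g^3/2 - 6*g^2 - 2*g + 8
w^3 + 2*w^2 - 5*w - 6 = (w - 2)*(w + 1)*(w + 3)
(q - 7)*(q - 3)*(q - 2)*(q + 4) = q^4 - 8*q^3 - 7*q^2 + 122*q - 168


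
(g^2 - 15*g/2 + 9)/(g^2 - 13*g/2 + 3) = (2*g - 3)/(2*g - 1)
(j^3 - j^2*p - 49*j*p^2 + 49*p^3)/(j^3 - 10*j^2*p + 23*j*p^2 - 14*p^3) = (-j - 7*p)/(-j + 2*p)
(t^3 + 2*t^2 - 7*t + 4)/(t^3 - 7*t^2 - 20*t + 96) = (t^2 - 2*t + 1)/(t^2 - 11*t + 24)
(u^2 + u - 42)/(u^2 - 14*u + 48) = (u + 7)/(u - 8)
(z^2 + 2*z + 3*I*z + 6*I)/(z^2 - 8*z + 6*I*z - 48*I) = (z^2 + z*(2 + 3*I) + 6*I)/(z^2 + z*(-8 + 6*I) - 48*I)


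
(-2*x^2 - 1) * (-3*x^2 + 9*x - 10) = 6*x^4 - 18*x^3 + 23*x^2 - 9*x + 10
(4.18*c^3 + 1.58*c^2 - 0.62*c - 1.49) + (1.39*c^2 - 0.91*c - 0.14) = 4.18*c^3 + 2.97*c^2 - 1.53*c - 1.63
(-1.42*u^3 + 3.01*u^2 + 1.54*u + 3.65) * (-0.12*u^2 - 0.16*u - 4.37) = 0.1704*u^5 - 0.134*u^4 + 5.539*u^3 - 13.8381*u^2 - 7.3138*u - 15.9505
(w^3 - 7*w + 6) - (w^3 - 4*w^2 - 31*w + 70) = 4*w^2 + 24*w - 64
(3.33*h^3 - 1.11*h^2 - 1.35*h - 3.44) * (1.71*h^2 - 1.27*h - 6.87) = 5.6943*h^5 - 6.1272*h^4 - 23.7759*h^3 + 3.4578*h^2 + 13.6433*h + 23.6328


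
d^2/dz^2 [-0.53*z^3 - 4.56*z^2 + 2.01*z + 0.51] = -3.18*z - 9.12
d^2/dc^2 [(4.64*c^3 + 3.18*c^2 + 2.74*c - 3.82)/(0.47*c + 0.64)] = (2.049952*c^3 + 8.374272*c^2 + 11.403264*c - 0.731004)/(0.103823*c^3 + 0.424128*c^2 + 0.577536*c + 0.262144)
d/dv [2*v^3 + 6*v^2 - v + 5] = 6*v^2 + 12*v - 1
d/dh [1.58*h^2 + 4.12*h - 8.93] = 3.16*h + 4.12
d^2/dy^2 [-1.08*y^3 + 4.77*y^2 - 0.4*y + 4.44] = 9.54 - 6.48*y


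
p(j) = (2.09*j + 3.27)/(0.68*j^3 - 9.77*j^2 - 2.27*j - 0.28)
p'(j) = (2.09*j + 3.27)*(-2.04*j^2 + 19.54*j + 2.27)/(0.68*j^3 - 9.77*j^2 - 2.27*j - 0.28)^2 + 2.09/(0.68*j^3 - 9.77*j^2 - 2.27*j - 0.28) = (-2.8424*j^3 + 13.7485*j^2 + 63.8958*j + 6.8377)/(0.4624*j^6 - 13.2872*j^5 + 92.3657*j^4 + 43.975*j^3 + 10.6241*j^2 + 1.2712*j + 0.0784)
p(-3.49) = 0.03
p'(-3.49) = 0.00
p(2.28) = -0.17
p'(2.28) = 0.08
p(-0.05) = -16.57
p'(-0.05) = 100.80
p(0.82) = -0.60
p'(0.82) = 0.96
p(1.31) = -0.32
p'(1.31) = 0.32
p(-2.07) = 0.02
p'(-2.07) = -0.02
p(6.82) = -0.07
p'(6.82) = 0.00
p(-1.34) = -0.03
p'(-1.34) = -0.18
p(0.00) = -11.68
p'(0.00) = 87.22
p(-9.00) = 0.01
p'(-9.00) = 0.00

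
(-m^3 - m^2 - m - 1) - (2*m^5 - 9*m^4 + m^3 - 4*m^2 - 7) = -2*m^5 + 9*m^4 - 2*m^3 + 3*m^2 - m + 6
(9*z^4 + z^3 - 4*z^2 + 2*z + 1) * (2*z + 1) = 18*z^5 + 11*z^4 - 7*z^3 + 4*z + 1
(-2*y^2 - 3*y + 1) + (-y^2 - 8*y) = -3*y^2 - 11*y + 1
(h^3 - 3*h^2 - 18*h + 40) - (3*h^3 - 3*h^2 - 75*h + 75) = -2*h^3 + 57*h - 35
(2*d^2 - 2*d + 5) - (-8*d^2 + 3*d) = 10*d^2 - 5*d + 5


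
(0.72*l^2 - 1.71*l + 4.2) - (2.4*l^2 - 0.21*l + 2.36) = -1.68*l^2 - 1.5*l + 1.84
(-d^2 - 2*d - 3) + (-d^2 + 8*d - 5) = -2*d^2 + 6*d - 8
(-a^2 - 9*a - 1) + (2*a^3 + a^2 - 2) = 2*a^3 - 9*a - 3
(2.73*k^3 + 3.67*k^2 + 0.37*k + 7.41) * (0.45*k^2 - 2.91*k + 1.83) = 1.2285*k^5 - 6.2928*k^4 - 5.5173*k^3 + 8.9739*k^2 - 20.886*k + 13.5603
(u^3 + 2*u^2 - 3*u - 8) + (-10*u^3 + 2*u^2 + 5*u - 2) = -9*u^3 + 4*u^2 + 2*u - 10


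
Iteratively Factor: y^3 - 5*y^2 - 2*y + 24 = (y - 3)*(y^2 - 2*y - 8) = (y - 3)*(y + 2)*(y - 4)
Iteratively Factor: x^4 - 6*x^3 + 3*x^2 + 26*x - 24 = (x + 2)*(x^3 - 8*x^2 + 19*x - 12) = (x - 3)*(x + 2)*(x^2 - 5*x + 4) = (x - 4)*(x - 3)*(x + 2)*(x - 1)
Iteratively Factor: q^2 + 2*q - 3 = (q - 1)*(q + 3)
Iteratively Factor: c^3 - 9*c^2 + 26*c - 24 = (c - 4)*(c^2 - 5*c + 6) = (c - 4)*(c - 2)*(c - 3)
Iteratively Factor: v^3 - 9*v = (v - 3)*(v^2 + 3*v) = v*(v - 3)*(v + 3)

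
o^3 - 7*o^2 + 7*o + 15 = (o - 5)*(o - 3)*(o + 1)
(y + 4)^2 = y^2 + 8*y + 16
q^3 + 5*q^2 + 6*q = q*(q + 2)*(q + 3)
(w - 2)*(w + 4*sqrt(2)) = w^2 - 2*w + 4*sqrt(2)*w - 8*sqrt(2)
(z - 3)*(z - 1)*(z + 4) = z^3 - 13*z + 12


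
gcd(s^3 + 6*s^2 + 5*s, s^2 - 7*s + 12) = 1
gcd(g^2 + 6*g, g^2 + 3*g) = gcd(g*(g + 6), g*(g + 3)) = g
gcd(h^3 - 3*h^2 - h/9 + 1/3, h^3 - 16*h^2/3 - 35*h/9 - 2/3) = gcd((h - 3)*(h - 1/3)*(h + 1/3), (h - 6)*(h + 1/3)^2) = h + 1/3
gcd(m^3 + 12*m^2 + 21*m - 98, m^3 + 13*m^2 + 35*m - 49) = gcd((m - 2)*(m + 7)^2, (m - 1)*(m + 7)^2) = m^2 + 14*m + 49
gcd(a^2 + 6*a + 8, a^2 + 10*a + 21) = 1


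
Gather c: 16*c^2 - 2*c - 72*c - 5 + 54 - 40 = 16*c^2 - 74*c + 9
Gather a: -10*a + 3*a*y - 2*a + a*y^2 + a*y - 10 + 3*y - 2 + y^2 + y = a*(y^2 + 4*y - 12) + y^2 + 4*y - 12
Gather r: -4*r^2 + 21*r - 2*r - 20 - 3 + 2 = -4*r^2 + 19*r - 21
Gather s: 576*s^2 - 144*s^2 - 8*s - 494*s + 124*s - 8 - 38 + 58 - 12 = 432*s^2 - 378*s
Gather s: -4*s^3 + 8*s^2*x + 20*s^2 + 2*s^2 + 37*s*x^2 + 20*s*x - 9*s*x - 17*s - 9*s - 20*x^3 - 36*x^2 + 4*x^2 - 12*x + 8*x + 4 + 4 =-4*s^3 + s^2*(8*x + 22) + s*(37*x^2 + 11*x - 26) - 20*x^3 - 32*x^2 - 4*x + 8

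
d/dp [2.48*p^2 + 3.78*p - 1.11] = 4.96*p + 3.78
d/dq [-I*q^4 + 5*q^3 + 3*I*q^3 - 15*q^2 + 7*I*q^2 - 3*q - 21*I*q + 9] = -4*I*q^3 + q^2*(15 + 9*I) - q*(30 - 14*I) - 3 - 21*I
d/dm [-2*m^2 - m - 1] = -4*m - 1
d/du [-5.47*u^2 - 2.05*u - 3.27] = -10.94*u - 2.05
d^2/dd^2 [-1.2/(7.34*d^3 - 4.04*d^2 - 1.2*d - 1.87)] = ((52.848*d - 9.696)*(-7.34*d^3 + 4.04*d^2 + 1.2*d + 1.87) + 1.2*(-44.04*d^2 + 16.16*d + 2.4)*(-22.02*d^2 + 8.08*d + 1.2))/(-7.34*d^3 + 4.04*d^2 + 1.2*d + 1.87)^3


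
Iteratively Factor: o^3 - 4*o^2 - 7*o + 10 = (o - 1)*(o^2 - 3*o - 10) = (o - 5)*(o - 1)*(o + 2)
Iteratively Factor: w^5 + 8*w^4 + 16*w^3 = (w)*(w^4 + 8*w^3 + 16*w^2) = w^2*(w^3 + 8*w^2 + 16*w) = w^2*(w + 4)*(w^2 + 4*w) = w^3*(w + 4)*(w + 4)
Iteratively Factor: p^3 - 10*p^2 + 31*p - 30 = (p - 3)*(p^2 - 7*p + 10) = (p - 5)*(p - 3)*(p - 2)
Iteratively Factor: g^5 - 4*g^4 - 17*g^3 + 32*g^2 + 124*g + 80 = (g + 1)*(g^4 - 5*g^3 - 12*g^2 + 44*g + 80) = (g + 1)*(g + 2)*(g^3 - 7*g^2 + 2*g + 40) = (g + 1)*(g + 2)^2*(g^2 - 9*g + 20) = (g - 5)*(g + 1)*(g + 2)^2*(g - 4)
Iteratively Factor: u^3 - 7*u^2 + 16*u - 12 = (u - 3)*(u^2 - 4*u + 4) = (u - 3)*(u - 2)*(u - 2)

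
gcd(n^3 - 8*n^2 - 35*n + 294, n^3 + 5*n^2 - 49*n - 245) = n - 7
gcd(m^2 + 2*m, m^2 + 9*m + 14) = m + 2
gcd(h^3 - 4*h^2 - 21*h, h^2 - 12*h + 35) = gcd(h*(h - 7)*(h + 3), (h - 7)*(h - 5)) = h - 7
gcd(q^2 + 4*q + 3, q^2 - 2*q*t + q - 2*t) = q + 1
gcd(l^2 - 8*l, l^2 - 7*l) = l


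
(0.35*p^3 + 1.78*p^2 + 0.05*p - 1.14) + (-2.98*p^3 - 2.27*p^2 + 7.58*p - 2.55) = -2.63*p^3 - 0.49*p^2 + 7.63*p - 3.69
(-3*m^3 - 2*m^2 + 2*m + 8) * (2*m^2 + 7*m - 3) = -6*m^5 - 25*m^4 - m^3 + 36*m^2 + 50*m - 24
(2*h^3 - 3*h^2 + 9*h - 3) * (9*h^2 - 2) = 18*h^5 - 27*h^4 + 77*h^3 - 21*h^2 - 18*h + 6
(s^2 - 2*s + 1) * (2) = 2*s^2 - 4*s + 2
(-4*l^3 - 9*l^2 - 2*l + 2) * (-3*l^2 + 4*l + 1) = 12*l^5 + 11*l^4 - 34*l^3 - 23*l^2 + 6*l + 2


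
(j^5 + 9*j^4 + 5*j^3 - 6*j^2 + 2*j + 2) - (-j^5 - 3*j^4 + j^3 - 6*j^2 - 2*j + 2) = 2*j^5 + 12*j^4 + 4*j^3 + 4*j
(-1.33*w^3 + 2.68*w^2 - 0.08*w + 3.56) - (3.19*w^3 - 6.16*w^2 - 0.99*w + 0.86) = -4.52*w^3 + 8.84*w^2 + 0.91*w + 2.7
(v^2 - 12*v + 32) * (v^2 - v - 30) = v^4 - 13*v^3 + 14*v^2 + 328*v - 960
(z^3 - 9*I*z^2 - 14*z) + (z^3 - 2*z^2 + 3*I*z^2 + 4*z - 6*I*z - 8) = 2*z^3 - 2*z^2 - 6*I*z^2 - 10*z - 6*I*z - 8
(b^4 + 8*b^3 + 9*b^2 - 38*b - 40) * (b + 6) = b^5 + 14*b^4 + 57*b^3 + 16*b^2 - 268*b - 240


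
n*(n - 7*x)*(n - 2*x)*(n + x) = n^4 - 8*n^3*x + 5*n^2*x^2 + 14*n*x^3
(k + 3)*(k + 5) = k^2 + 8*k + 15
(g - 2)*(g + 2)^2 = g^3 + 2*g^2 - 4*g - 8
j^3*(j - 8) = j^4 - 8*j^3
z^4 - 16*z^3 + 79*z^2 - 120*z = z*(z - 8)*(z - 5)*(z - 3)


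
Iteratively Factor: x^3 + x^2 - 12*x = (x - 3)*(x^2 + 4*x) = x*(x - 3)*(x + 4)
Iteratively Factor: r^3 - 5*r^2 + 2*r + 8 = (r - 2)*(r^2 - 3*r - 4) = (r - 2)*(r + 1)*(r - 4)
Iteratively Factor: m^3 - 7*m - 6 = (m - 3)*(m^2 + 3*m + 2) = (m - 3)*(m + 1)*(m + 2)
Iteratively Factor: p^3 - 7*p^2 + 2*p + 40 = (p + 2)*(p^2 - 9*p + 20) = (p - 5)*(p + 2)*(p - 4)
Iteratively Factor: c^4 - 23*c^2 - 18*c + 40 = (c - 5)*(c^3 + 5*c^2 + 2*c - 8) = (c - 5)*(c - 1)*(c^2 + 6*c + 8) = (c - 5)*(c - 1)*(c + 2)*(c + 4)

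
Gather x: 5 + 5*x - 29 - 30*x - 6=-25*x - 30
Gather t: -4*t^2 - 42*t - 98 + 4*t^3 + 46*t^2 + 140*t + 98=4*t^3 + 42*t^2 + 98*t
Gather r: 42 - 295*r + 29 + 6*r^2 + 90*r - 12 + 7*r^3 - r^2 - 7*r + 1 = 7*r^3 + 5*r^2 - 212*r + 60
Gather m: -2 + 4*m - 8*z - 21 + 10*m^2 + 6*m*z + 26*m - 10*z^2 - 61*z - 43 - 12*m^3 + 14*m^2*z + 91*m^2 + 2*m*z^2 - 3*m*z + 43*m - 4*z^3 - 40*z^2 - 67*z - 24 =-12*m^3 + m^2*(14*z + 101) + m*(2*z^2 + 3*z + 73) - 4*z^3 - 50*z^2 - 136*z - 90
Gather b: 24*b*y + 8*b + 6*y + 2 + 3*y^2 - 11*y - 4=b*(24*y + 8) + 3*y^2 - 5*y - 2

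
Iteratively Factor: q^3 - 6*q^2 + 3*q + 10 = (q - 2)*(q^2 - 4*q - 5) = (q - 5)*(q - 2)*(q + 1)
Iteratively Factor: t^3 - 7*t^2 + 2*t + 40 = (t - 5)*(t^2 - 2*t - 8) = (t - 5)*(t + 2)*(t - 4)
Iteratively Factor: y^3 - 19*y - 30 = (y + 3)*(y^2 - 3*y - 10) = (y - 5)*(y + 3)*(y + 2)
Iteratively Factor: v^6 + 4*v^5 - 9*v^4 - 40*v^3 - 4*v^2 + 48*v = (v - 3)*(v^5 + 7*v^4 + 12*v^3 - 4*v^2 - 16*v) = (v - 3)*(v + 2)*(v^4 + 5*v^3 + 2*v^2 - 8*v) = (v - 3)*(v + 2)*(v + 4)*(v^3 + v^2 - 2*v) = (v - 3)*(v - 1)*(v + 2)*(v + 4)*(v^2 + 2*v) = (v - 3)*(v - 1)*(v + 2)^2*(v + 4)*(v)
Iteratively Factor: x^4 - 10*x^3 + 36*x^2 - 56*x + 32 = (x - 2)*(x^3 - 8*x^2 + 20*x - 16) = (x - 2)^2*(x^2 - 6*x + 8) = (x - 4)*(x - 2)^2*(x - 2)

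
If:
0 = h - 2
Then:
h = 2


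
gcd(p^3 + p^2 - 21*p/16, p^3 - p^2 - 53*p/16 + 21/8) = p^2 + p - 21/16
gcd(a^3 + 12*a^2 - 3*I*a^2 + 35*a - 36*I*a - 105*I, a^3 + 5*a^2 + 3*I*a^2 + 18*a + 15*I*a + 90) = a^2 + a*(5 - 3*I) - 15*I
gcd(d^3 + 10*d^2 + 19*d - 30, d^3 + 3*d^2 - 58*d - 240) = d^2 + 11*d + 30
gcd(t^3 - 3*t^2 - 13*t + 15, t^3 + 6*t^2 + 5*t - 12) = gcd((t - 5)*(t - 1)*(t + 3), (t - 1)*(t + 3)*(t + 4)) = t^2 + 2*t - 3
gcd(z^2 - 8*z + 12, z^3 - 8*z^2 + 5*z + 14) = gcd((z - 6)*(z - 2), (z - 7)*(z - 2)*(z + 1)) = z - 2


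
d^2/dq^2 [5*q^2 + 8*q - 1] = 10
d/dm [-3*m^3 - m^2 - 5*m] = -9*m^2 - 2*m - 5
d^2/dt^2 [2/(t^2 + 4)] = 4*(3*t^2 - 4)/(t^2 + 4)^3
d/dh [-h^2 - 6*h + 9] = -2*h - 6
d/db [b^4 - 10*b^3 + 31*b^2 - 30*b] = 4*b^3 - 30*b^2 + 62*b - 30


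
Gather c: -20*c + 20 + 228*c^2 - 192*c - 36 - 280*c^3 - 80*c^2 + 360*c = -280*c^3 + 148*c^2 + 148*c - 16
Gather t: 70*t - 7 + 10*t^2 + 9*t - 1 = 10*t^2 + 79*t - 8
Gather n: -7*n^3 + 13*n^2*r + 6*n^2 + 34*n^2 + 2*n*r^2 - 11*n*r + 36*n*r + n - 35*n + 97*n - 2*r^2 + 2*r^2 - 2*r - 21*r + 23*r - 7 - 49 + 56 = -7*n^3 + n^2*(13*r + 40) + n*(2*r^2 + 25*r + 63)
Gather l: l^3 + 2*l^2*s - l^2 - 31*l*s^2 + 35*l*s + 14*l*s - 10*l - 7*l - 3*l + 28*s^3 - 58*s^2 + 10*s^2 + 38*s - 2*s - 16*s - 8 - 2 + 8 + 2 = l^3 + l^2*(2*s - 1) + l*(-31*s^2 + 49*s - 20) + 28*s^3 - 48*s^2 + 20*s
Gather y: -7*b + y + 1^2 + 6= -7*b + y + 7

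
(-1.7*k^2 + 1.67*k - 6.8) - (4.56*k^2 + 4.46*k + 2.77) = -6.26*k^2 - 2.79*k - 9.57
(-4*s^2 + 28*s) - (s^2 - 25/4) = -5*s^2 + 28*s + 25/4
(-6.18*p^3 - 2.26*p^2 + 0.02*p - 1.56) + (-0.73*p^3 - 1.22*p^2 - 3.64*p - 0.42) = -6.91*p^3 - 3.48*p^2 - 3.62*p - 1.98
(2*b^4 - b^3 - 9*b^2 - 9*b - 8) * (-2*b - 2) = -4*b^5 - 2*b^4 + 20*b^3 + 36*b^2 + 34*b + 16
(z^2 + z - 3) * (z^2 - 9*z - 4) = z^4 - 8*z^3 - 16*z^2 + 23*z + 12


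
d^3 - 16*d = d*(d - 4)*(d + 4)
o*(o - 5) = o^2 - 5*o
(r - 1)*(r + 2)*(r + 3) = r^3 + 4*r^2 + r - 6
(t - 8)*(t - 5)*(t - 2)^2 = t^4 - 17*t^3 + 96*t^2 - 212*t + 160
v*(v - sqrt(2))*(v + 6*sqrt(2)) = v^3 + 5*sqrt(2)*v^2 - 12*v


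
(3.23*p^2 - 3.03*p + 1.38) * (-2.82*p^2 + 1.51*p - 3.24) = -9.1086*p^4 + 13.4219*p^3 - 18.9321*p^2 + 11.901*p - 4.4712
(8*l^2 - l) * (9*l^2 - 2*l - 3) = 72*l^4 - 25*l^3 - 22*l^2 + 3*l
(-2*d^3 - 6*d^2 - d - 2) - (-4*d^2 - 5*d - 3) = -2*d^3 - 2*d^2 + 4*d + 1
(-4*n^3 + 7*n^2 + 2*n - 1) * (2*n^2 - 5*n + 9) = -8*n^5 + 34*n^4 - 67*n^3 + 51*n^2 + 23*n - 9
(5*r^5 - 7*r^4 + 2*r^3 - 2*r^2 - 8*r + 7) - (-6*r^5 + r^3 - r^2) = 11*r^5 - 7*r^4 + r^3 - r^2 - 8*r + 7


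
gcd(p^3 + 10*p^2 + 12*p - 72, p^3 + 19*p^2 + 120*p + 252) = p^2 + 12*p + 36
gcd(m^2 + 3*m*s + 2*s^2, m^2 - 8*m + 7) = 1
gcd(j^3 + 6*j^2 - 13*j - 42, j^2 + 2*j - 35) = j + 7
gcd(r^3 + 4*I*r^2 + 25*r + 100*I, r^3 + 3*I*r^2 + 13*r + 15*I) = r + 5*I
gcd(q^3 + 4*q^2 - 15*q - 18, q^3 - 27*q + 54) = q^2 + 3*q - 18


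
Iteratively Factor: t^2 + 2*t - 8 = (t + 4)*(t - 2)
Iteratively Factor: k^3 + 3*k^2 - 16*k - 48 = (k + 4)*(k^2 - k - 12) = (k - 4)*(k + 4)*(k + 3)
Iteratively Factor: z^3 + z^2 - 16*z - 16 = (z - 4)*(z^2 + 5*z + 4) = (z - 4)*(z + 4)*(z + 1)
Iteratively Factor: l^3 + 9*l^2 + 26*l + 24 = (l + 4)*(l^2 + 5*l + 6) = (l + 2)*(l + 4)*(l + 3)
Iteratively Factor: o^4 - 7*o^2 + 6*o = (o - 2)*(o^3 + 2*o^2 - 3*o) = (o - 2)*(o + 3)*(o^2 - o) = o*(o - 2)*(o + 3)*(o - 1)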